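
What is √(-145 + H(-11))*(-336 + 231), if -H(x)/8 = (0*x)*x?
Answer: -105*I*√145 ≈ -1264.4*I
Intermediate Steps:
H(x) = 0 (H(x) = -8*0*x*x = -0*x = -8*0 = 0)
√(-145 + H(-11))*(-336 + 231) = √(-145 + 0)*(-336 + 231) = √(-145)*(-105) = (I*√145)*(-105) = -105*I*√145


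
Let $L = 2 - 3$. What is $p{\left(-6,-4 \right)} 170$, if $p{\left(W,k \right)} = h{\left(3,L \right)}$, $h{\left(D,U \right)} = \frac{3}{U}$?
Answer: $-510$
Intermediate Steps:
$L = -1$ ($L = 2 - 3 = -1$)
$p{\left(W,k \right)} = -3$ ($p{\left(W,k \right)} = \frac{3}{-1} = 3 \left(-1\right) = -3$)
$p{\left(-6,-4 \right)} 170 = \left(-3\right) 170 = -510$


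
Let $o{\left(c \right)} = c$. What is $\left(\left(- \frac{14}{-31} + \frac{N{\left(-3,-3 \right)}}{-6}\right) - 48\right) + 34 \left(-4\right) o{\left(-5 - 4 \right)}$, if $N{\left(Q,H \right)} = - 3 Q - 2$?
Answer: $\frac{218603}{186} \approx 1175.3$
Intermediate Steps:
$N{\left(Q,H \right)} = -2 - 3 Q$
$\left(\left(- \frac{14}{-31} + \frac{N{\left(-3,-3 \right)}}{-6}\right) - 48\right) + 34 \left(-4\right) o{\left(-5 - 4 \right)} = \left(\left(- \frac{14}{-31} + \frac{-2 - -9}{-6}\right) - 48\right) + 34 \left(-4\right) \left(-5 - 4\right) = \left(\left(\left(-14\right) \left(- \frac{1}{31}\right) + \left(-2 + 9\right) \left(- \frac{1}{6}\right)\right) - 48\right) - -1224 = \left(\left(\frac{14}{31} + 7 \left(- \frac{1}{6}\right)\right) - 48\right) + 1224 = \left(\left(\frac{14}{31} - \frac{7}{6}\right) - 48\right) + 1224 = \left(- \frac{133}{186} - 48\right) + 1224 = - \frac{9061}{186} + 1224 = \frac{218603}{186}$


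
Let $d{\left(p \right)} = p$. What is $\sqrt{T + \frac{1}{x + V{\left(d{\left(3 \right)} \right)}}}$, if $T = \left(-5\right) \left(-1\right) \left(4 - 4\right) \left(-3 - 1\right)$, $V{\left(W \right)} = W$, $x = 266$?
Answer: $\frac{\sqrt{269}}{269} \approx 0.060971$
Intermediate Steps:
$T = 0$ ($T = 5 \cdot 0 \left(-4\right) = 5 \cdot 0 = 0$)
$\sqrt{T + \frac{1}{x + V{\left(d{\left(3 \right)} \right)}}} = \sqrt{0 + \frac{1}{266 + 3}} = \sqrt{0 + \frac{1}{269}} = \sqrt{\frac{1}{269}} = \frac{\sqrt{269}}{269}$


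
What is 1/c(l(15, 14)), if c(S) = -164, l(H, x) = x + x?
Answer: -1/164 ≈ -0.0060976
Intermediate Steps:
l(H, x) = 2*x
1/c(l(15, 14)) = 1/(-164) = -1/164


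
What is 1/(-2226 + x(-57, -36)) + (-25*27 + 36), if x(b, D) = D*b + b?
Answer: -147610/231 ≈ -639.00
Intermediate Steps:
x(b, D) = b + D*b
1/(-2226 + x(-57, -36)) + (-25*27 + 36) = 1/(-2226 - 57*(1 - 36)) + (-25*27 + 36) = 1/(-2226 - 57*(-35)) + (-675 + 36) = 1/(-2226 + 1995) - 639 = 1/(-231) - 639 = -1/231 - 639 = -147610/231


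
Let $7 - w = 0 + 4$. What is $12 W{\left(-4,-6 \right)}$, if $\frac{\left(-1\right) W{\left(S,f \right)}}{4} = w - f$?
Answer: $-432$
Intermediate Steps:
$w = 3$ ($w = 7 - \left(0 + 4\right) = 7 - 4 = 3$)
$W{\left(S,f \right)} = -12 + 4 f$ ($W{\left(S,f \right)} = - 4 \left(3 - f\right) = -12 + 4 f$)
$12 W{\left(-4,-6 \right)} = 12 \left(-12 + 4 \left(-6\right)\right) = 12 \left(-12 - 24\right) = 12 \left(-36\right) = -432$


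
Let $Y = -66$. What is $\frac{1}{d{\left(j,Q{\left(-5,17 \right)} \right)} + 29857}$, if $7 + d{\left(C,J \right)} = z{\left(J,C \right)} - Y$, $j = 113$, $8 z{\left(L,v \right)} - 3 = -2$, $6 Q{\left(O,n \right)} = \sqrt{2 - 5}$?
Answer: $\frac{8}{239329} \approx 3.3427 \cdot 10^{-5}$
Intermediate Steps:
$Q{\left(O,n \right)} = \frac{i \sqrt{3}}{6}$ ($Q{\left(O,n \right)} = \frac{\sqrt{2 - 5}}{6} = \frac{\sqrt{-3}}{6} = \frac{i \sqrt{3}}{6}$)
$z{\left(L,v \right)} = \frac{1}{8}$ ($z{\left(L,v \right)} = \frac{3}{8} + \frac{1}{8} \left(-2\right) = \frac{3}{8} - \frac{1}{4} = \frac{1}{8}$)
$d{\left(C,J \right)} = \frac{473}{8}$ ($d{\left(C,J \right)} = -7 + \left(\frac{1}{8} - -66\right) = -7 + \left(\frac{1}{8} + 66\right) = -7 + \frac{529}{8} = \frac{473}{8}$)
$\frac{1}{d{\left(j,Q{\left(-5,17 \right)} \right)} + 29857} = \frac{1}{\frac{473}{8} + 29857} = \frac{1}{\frac{239329}{8}} = \frac{8}{239329}$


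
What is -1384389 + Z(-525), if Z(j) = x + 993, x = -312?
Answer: -1383708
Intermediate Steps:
Z(j) = 681 (Z(j) = -312 + 993 = 681)
-1384389 + Z(-525) = -1384389 + 681 = -1383708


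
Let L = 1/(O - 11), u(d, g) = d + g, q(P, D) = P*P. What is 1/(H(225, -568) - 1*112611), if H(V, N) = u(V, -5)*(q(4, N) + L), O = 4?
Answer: -7/763857 ≈ -9.1640e-6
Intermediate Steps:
q(P, D) = P²
L = -⅐ (L = 1/(4 - 11) = 1/(-7) = -⅐ ≈ -0.14286)
H(V, N) = -555/7 + 111*V/7 (H(V, N) = (V - 5)*(4² - ⅐) = (-5 + V)*(16 - ⅐) = (-5 + V)*(111/7) = -555/7 + 111*V/7)
1/(H(225, -568) - 1*112611) = 1/((-555/7 + (111/7)*225) - 1*112611) = 1/((-555/7 + 24975/7) - 112611) = 1/(24420/7 - 112611) = 1/(-763857/7) = -7/763857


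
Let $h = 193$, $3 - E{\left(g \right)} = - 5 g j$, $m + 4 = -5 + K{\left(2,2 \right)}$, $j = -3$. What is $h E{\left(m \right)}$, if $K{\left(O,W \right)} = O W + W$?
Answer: $9264$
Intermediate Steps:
$K{\left(O,W \right)} = W + O W$
$m = -3$ ($m = -4 - \left(5 - 2 \left(1 + 2\right)\right) = -4 + \left(-5 + 2 \cdot 3\right) = -4 + \left(-5 + 6\right) = -4 + 1 = -3$)
$E{\left(g \right)} = 3 - 15 g$ ($E{\left(g \right)} = 3 - - 5 g \left(-3\right) = 3 - 15 g$)
$h E{\left(m \right)} = 193 \left(3 - -45\right) = 193 \left(3 + 45\right) = 193 \cdot 48 = 9264$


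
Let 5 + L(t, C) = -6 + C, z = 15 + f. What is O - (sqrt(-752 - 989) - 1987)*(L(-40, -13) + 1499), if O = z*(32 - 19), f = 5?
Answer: 2931085 - 1475*I*sqrt(1741) ≈ 2.9311e+6 - 61545.0*I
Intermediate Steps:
z = 20 (z = 15 + 5 = 20)
L(t, C) = -11 + C (L(t, C) = -5 + (-6 + C) = -11 + C)
O = 260 (O = 20*(32 - 19) = 20*13 = 260)
O - (sqrt(-752 - 989) - 1987)*(L(-40, -13) + 1499) = 260 - (sqrt(-752 - 989) - 1987)*((-11 - 13) + 1499) = 260 - (sqrt(-1741) - 1987)*(-24 + 1499) = 260 - (I*sqrt(1741) - 1987)*1475 = 260 - (-1987 + I*sqrt(1741))*1475 = 260 - (-2930825 + 1475*I*sqrt(1741)) = 260 + (2930825 - 1475*I*sqrt(1741)) = 2931085 - 1475*I*sqrt(1741)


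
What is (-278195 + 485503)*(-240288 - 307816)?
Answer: -113626344032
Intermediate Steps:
(-278195 + 485503)*(-240288 - 307816) = 207308*(-548104) = -113626344032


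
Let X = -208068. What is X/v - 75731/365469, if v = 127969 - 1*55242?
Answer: -81550092329/26579463963 ≈ -3.0682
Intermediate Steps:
v = 72727 (v = 127969 - 55242 = 72727)
X/v - 75731/365469 = -208068/72727 - 75731/365469 = -81550092329/26579463963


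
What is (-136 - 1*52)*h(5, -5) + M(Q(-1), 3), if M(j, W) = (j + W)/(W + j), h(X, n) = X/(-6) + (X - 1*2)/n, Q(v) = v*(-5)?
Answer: 4057/15 ≈ 270.47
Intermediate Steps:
Q(v) = -5*v
h(X, n) = -X/6 + (-2 + X)/n (h(X, n) = X*(-1/6) + (X - 2)/n = -X/6 + (-2 + X)/n)
M(j, W) = 1 (M(j, W) = (W + j)/(W + j) = 1)
(-136 - 1*52)*h(5, -5) + M(Q(-1), 3) = (-136 - 1*52)*((-2 + 5 - 1/6*5*(-5))/(-5)) + 1 = (-136 - 52)*(-(-2 + 5 + 25/6)/5) + 1 = -(-188)*43/(5*6) + 1 = -188*(-43/30) + 1 = 4042/15 + 1 = 4057/15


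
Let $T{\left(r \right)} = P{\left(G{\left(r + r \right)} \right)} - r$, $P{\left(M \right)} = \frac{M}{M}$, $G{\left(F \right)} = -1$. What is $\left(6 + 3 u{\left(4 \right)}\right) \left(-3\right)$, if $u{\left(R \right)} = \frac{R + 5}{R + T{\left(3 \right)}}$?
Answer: $- \frac{117}{2} \approx -58.5$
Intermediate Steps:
$P{\left(M \right)} = 1$
$T{\left(r \right)} = 1 - r$
$u{\left(R \right)} = \frac{5 + R}{-2 + R}$ ($u{\left(R \right)} = \frac{R + 5}{R + \left(1 - 3\right)} = \frac{5 + R}{R + \left(1 - 3\right)} = \frac{5 + R}{R - 2} = \frac{5 + R}{-2 + R}$)
$\left(6 + 3 u{\left(4 \right)}\right) \left(-3\right) = \left(6 + 3 \frac{5 + 4}{-2 + 4}\right) \left(-3\right) = \left(6 + 3 \cdot \frac{1}{2} \cdot 9\right) \left(-3\right) = \left(6 + 3 \cdot \frac{9}{2}\right) \left(-3\right) = \left(6 + \frac{27}{2}\right) \left(-3\right) = \frac{39}{2} \left(-3\right) = - \frac{117}{2}$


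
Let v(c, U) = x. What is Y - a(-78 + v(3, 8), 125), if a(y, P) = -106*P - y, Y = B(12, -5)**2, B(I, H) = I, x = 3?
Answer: 13319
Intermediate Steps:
v(c, U) = 3
Y = 144 (Y = 12**2 = 144)
a(y, P) = -y - 106*P
Y - a(-78 + v(3, 8), 125) = 144 - (-(-78 + 3) - 106*125) = 144 - (-1*(-75) - 13250) = 144 - (75 - 13250) = 144 - 1*(-13175) = 144 + 13175 = 13319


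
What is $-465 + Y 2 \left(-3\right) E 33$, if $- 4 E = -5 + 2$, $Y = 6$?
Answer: $-1356$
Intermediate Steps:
$E = \frac{3}{4}$ ($E = - \frac{-5 + 2}{4} = \left(- \frac{1}{4}\right) \left(-3\right) = \frac{3}{4} \approx 0.75$)
$-465 + Y 2 \left(-3\right) E 33 = -465 + 6 \cdot 2 \left(-3\right) \frac{3}{4} \cdot 33 = -465 + 12 \left(-3\right) \frac{3}{4} \cdot 33 = -465 + \left(-36\right) \frac{3}{4} \cdot 33 = -465 - 891 = -1356$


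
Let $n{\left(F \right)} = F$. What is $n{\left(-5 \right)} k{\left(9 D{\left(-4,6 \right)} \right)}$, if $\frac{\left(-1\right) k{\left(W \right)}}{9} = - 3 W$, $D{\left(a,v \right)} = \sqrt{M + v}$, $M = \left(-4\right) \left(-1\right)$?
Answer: $- 1215 \sqrt{10} \approx -3842.2$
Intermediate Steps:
$M = 4$
$D{\left(a,v \right)} = \sqrt{4 + v}$
$k{\left(W \right)} = 27 W$ ($k{\left(W \right)} = - 9 \left(- 3 W\right) = 27 W$)
$n{\left(-5 \right)} k{\left(9 D{\left(-4,6 \right)} \right)} = - 5 \cdot 27 \cdot 9 \sqrt{4 + 6} = - 5 \cdot 27 \cdot 9 \sqrt{10} = - 5 \cdot 243 \sqrt{10} = - 1215 \sqrt{10}$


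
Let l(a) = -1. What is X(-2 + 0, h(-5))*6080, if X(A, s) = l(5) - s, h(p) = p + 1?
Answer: 18240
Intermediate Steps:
h(p) = 1 + p
X(A, s) = -1 - s
X(-2 + 0, h(-5))*6080 = (-1 - (1 - 5))*6080 = (-1 - 1*(-4))*6080 = (-1 + 4)*6080 = 3*6080 = 18240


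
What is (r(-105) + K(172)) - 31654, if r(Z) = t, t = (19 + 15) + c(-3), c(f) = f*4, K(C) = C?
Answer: -31460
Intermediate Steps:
c(f) = 4*f
t = 22 (t = (19 + 15) + 4*(-3) = 34 - 12 = 22)
r(Z) = 22
(r(-105) + K(172)) - 31654 = (22 + 172) - 31654 = 194 - 31654 = -31460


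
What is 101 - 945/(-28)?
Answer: 539/4 ≈ 134.75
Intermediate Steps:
101 - 945/(-28) = 101 - 945*(-1)/28 = 101 - 135*(-¼) = 101 + 135/4 = 539/4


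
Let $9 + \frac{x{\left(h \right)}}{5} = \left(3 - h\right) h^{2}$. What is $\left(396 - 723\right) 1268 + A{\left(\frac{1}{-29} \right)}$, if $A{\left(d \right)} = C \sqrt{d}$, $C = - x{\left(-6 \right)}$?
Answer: $-414636 - \frac{1575 i \sqrt{29}}{29} \approx -4.1464 \cdot 10^{5} - 292.47 i$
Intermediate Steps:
$x{\left(h \right)} = -45 + 5 h^{2} \left(3 - h\right)$ ($x{\left(h \right)} = -45 + 5 \left(3 - h\right) h^{2} = -45 + 5 h^{2} \left(3 - h\right)$)
$C = -1575$ ($C = - (-45 - 5 \left(-6\right)^{3} + 15 \left(-6\right)^{2}) = - (-45 - -1080 + 15 \cdot 36) = - (-45 + 1080 + 540) = \left(-1\right) 1575 = -1575$)
$A{\left(d \right)} = - 1575 \sqrt{d}$
$\left(396 - 723\right) 1268 + A{\left(\frac{1}{-29} \right)} = \left(396 - 723\right) 1268 - 1575 \sqrt{\frac{1}{-29}} = \left(-327\right) 1268 - 1575 \sqrt{- \frac{1}{29}} = -414636 - 1575 \frac{i \sqrt{29}}{29} = -414636 - \frac{1575 i \sqrt{29}}{29}$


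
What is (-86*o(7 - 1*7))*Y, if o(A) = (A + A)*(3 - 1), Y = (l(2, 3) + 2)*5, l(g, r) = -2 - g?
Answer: 0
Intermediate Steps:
Y = -10 (Y = ((-2 - 1*2) + 2)*5 = ((-2 - 2) + 2)*5 = (-4 + 2)*5 = -2*5 = -10)
o(A) = 4*A (o(A) = (2*A)*2 = 4*A)
(-86*o(7 - 1*7))*Y = -344*(7 - 1*7)*(-10) = -344*(7 - 7)*(-10) = -344*0*(-10) = -86*0*(-10) = 0*(-10) = 0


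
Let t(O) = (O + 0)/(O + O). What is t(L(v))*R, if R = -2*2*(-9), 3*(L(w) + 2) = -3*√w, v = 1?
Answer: 18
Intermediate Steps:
L(w) = -2 - √w (L(w) = -2 + (-3*√w)/3 = -2 - √w)
R = 36 (R = -4*(-9) = 36)
t(O) = ½ (t(O) = O/((2*O)) = O*(1/(2*O)) = ½)
t(L(v))*R = (½)*36 = 18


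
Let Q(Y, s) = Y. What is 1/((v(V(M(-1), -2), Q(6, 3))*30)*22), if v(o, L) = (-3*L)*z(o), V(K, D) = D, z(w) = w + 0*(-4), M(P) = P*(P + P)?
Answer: 1/23760 ≈ 4.2088e-5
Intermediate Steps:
M(P) = 2*P² (M(P) = P*(2*P) = 2*P²)
z(w) = w (z(w) = w + 0 = w)
v(o, L) = -3*L*o (v(o, L) = (-3*L)*o = -3*L*o)
1/((v(V(M(-1), -2), Q(6, 3))*30)*22) = 1/((-3*6*(-2)*30)*22) = 1/((36*30)*22) = 1/(1080*22) = 1/23760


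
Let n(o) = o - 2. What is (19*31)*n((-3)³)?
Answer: -17081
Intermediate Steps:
n(o) = -2 + o
(19*31)*n((-3)³) = (19*31)*(-2 + (-3)³) = 589*(-2 - 27) = 589*(-29) = -17081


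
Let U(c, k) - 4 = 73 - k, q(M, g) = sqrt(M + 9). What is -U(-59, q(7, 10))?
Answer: -73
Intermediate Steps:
q(M, g) = sqrt(9 + M)
U(c, k) = 77 - k (U(c, k) = 4 + (73 - k) = 77 - k)
-U(-59, q(7, 10)) = -(77 - sqrt(9 + 7)) = -(77 - sqrt(16)) = -(77 - 1*4) = -(77 - 4) = -1*73 = -73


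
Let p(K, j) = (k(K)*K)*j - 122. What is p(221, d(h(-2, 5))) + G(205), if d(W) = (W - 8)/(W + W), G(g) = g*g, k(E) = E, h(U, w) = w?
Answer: 272507/10 ≈ 27251.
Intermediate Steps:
G(g) = g**2
d(W) = (-8 + W)/(2*W) (d(W) = (-8 + W)/((2*W)) = (-8 + W)*(1/(2*W)) = (-8 + W)/(2*W))
p(K, j) = -122 + j*K**2 (p(K, j) = (K*K)*j - 122 = K**2*j - 122 = j*K**2 - 122 = -122 + j*K**2)
p(221, d(h(-2, 5))) + G(205) = (-122 + ((1/2)*(-8 + 5)/5)*221**2) + 205**2 = (-122 + ((1/2)*(1/5)*(-3))*48841) + 42025 = (-122 - 3/10*48841) + 42025 = (-122 - 146523/10) + 42025 = -147743/10 + 42025 = 272507/10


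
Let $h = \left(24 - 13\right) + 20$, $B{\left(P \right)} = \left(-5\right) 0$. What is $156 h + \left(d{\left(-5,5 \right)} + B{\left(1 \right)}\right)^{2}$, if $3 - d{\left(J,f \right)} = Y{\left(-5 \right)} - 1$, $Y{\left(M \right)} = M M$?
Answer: $5277$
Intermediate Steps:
$Y{\left(M \right)} = M^{2}$
$d{\left(J,f \right)} = -21$ ($d{\left(J,f \right)} = 3 - \left(\left(-5\right)^{2} - 1\right) = 3 - \left(25 - 1\right) = 3 - 24 = -21$)
$B{\left(P \right)} = 0$
$h = 31$ ($h = 11 + 20 = 31$)
$156 h + \left(d{\left(-5,5 \right)} + B{\left(1 \right)}\right)^{2} = 156 \cdot 31 + \left(-21 + 0\right)^{2} = 4836 + \left(-21\right)^{2} = 4836 + 441 = 5277$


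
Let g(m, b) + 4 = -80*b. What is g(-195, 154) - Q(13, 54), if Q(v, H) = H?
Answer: -12378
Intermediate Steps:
g(m, b) = -4 - 80*b
g(-195, 154) - Q(13, 54) = (-4 - 80*154) - 1*54 = (-4 - 12320) - 54 = -12324 - 54 = -12378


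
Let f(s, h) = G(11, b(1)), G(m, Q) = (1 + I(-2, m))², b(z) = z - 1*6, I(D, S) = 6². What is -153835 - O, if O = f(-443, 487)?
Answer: -155204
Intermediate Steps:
I(D, S) = 36
b(z) = -6 + z (b(z) = z - 6 = -6 + z)
G(m, Q) = 1369 (G(m, Q) = (1 + 36)² = 37² = 1369)
f(s, h) = 1369
O = 1369
-153835 - O = -153835 - 1*1369 = -153835 - 1369 = -155204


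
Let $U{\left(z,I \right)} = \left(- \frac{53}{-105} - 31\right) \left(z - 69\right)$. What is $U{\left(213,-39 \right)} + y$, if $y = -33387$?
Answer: $- \frac{1322241}{35} \approx -37778.0$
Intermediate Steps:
$U{\left(z,I \right)} = \frac{73646}{35} - \frac{3202 z}{105}$ ($U{\left(z,I \right)} = \left(\left(-53\right) \left(- \frac{1}{105}\right) - 31\right) \left(-69 + z\right) = \left(\frac{53}{105} - 31\right) \left(-69 + z\right) = - \frac{3202 \left(-69 + z\right)}{105} = \frac{73646}{35} - \frac{3202 z}{105}$)
$U{\left(213,-39 \right)} + y = \left(\frac{73646}{35} - \frac{227342}{35}\right) - 33387 = - \frac{153696}{35} - 33387 = - \frac{1322241}{35}$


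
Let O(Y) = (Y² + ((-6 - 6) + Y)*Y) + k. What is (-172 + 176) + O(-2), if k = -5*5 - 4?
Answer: 7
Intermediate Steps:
k = -29 (k = -25 - 4 = -29)
O(Y) = -29 + Y² + Y*(-12 + Y) (O(Y) = (Y² + ((-6 - 6) + Y)*Y) - 29 = (Y² + (-12 + Y)*Y) - 29 = (Y² + Y*(-12 + Y)) - 29 = -29 + Y² + Y*(-12 + Y))
(-172 + 176) + O(-2) = (-172 + 176) + (-29 - 12*(-2) + 2*(-2)²) = 4 + (-29 + 24 + 2*4) = 4 + (-29 + 24 + 8) = 4 + 3 = 7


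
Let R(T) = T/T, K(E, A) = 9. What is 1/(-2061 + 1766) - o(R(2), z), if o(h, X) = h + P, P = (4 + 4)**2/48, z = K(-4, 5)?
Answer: -2068/885 ≈ -2.3367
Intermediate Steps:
R(T) = 1
z = 9
P = 4/3 (P = 8**2*(1/48) = 64*(1/48) = 4/3 ≈ 1.3333)
o(h, X) = 4/3 + h (o(h, X) = h + 4/3 = 4/3 + h)
1/(-2061 + 1766) - o(R(2), z) = 1/(-2061 + 1766) - (4/3 + 1) = 1/(-295) - 1*7/3 = -1/295 - 7/3 = -2068/885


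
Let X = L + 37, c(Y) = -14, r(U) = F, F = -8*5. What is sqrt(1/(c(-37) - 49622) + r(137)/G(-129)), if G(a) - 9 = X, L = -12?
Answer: I*sqrt(209420848361)/421906 ≈ 1.0847*I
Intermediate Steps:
F = -40
r(U) = -40
X = 25 (X = -12 + 37 = 25)
G(a) = 34 (G(a) = 9 + 25 = 34)
sqrt(1/(c(-37) - 49622) + r(137)/G(-129)) = sqrt(1/(-14 - 49622) - 40/34) = sqrt(1/(-49636) - 40*1/34) = sqrt(-1/49636 - 20/17) = sqrt(-992737/843812) = I*sqrt(209420848361)/421906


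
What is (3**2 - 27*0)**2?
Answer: 81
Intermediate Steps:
(3**2 - 27*0)**2 = (9 + 0)**2 = 9**2 = 81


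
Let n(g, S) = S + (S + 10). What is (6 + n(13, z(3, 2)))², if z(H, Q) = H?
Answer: 484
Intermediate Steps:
n(g, S) = 10 + 2*S (n(g, S) = S + (10 + S) = 10 + 2*S)
(6 + n(13, z(3, 2)))² = (6 + (10 + 2*3))² = (6 + (10 + 6))² = (6 + 16)² = 22² = 484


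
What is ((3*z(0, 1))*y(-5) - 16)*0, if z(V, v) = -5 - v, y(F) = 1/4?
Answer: 0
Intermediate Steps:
y(F) = 1/4
((3*z(0, 1))*y(-5) - 16)*0 = ((3*(-5 - 1*1))*(1/4) - 16)*0 = ((3*(-5 - 1))*(1/4) - 16)*0 = ((3*(-6))*(1/4) - 16)*0 = (-18*1/4 - 16)*0 = (-9/2 - 16)*0 = -41/2*0 = 0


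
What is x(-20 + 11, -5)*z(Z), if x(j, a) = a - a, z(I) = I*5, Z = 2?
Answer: 0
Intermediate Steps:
z(I) = 5*I
x(j, a) = 0
x(-20 + 11, -5)*z(Z) = 0*(5*2) = 0*10 = 0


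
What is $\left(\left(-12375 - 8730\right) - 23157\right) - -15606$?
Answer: $-28656$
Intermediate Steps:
$\left(\left(-12375 - 8730\right) - 23157\right) - -15606 = \left(\left(-12375 - 8730\right) - 23157\right) + 15606 = \left(-21105 - 23157\right) + 15606 = -44262 + 15606 = -28656$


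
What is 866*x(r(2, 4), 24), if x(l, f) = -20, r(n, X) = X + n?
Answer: -17320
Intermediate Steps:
866*x(r(2, 4), 24) = 866*(-20) = -17320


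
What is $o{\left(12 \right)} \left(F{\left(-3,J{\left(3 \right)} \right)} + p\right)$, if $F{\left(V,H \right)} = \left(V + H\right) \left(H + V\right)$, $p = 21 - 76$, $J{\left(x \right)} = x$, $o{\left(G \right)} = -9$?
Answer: $495$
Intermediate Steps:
$p = -55$ ($p = 21 - 76 = -55$)
$F{\left(V,H \right)} = \left(H + V\right)^{2}$ ($F{\left(V,H \right)} = \left(H + V\right) \left(H + V\right) = \left(H + V\right)^{2}$)
$o{\left(12 \right)} \left(F{\left(-3,J{\left(3 \right)} \right)} + p\right) = - 9 \left(\left(3 - 3\right)^{2} - 55\right) = - 9 \left(0^{2} - 55\right) = - 9 \left(0 - 55\right) = \left(-9\right) \left(-55\right) = 495$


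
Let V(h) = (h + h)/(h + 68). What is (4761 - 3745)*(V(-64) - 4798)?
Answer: -4907280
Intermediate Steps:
V(h) = 2*h/(68 + h) (V(h) = (2*h)/(68 + h) = 2*h/(68 + h))
(4761 - 3745)*(V(-64) - 4798) = (4761 - 3745)*(2*(-64)/(68 - 64) - 4798) = 1016*(2*(-64)/4 - 4798) = 1016*(2*(-64)*(¼) - 4798) = 1016*(-32 - 4798) = 1016*(-4830) = -4907280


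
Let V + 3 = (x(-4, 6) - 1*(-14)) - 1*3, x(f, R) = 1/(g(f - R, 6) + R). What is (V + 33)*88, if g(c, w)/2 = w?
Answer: 32516/9 ≈ 3612.9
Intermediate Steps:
g(c, w) = 2*w
x(f, R) = 1/(12 + R) (x(f, R) = 1/(2*6 + R) = 1/(12 + R))
V = 145/18 (V = -3 + ((1/(12 + 6) - 1*(-14)) - 1*3) = -3 + ((1/18 + 14) - 3) = -3 + (253/18 - 3) = -3 + 199/18 = 145/18 ≈ 8.0556)
(V + 33)*88 = (145/18 + 33)*88 = (739/18)*88 = 32516/9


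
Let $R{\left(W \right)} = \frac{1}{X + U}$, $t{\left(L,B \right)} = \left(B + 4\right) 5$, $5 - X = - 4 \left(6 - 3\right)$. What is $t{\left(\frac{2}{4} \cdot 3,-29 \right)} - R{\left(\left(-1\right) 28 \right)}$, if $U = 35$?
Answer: $- \frac{6501}{52} \approx -125.02$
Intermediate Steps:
$X = 17$ ($X = 5 - - 4 \left(6 - 3\right) = 5 - \left(-4\right) 3 = 5 - -12 = 5 + 12 = 17$)
$t{\left(L,B \right)} = 20 + 5 B$ ($t{\left(L,B \right)} = \left(4 + B\right) 5 = 20 + 5 B$)
$R{\left(W \right)} = \frac{1}{52}$ ($R{\left(W \right)} = \frac{1}{17 + 35} = \frac{1}{52}$)
$t{\left(\frac{2}{4} \cdot 3,-29 \right)} - R{\left(\left(-1\right) 28 \right)} = \left(20 + 5 \left(-29\right)\right) - \frac{1}{52} = \left(20 - 145\right) - \frac{1}{52} = -125 - \frac{1}{52} = - \frac{6501}{52}$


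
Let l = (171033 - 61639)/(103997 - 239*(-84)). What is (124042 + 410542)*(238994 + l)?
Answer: 15851918826686304/124073 ≈ 1.2776e+11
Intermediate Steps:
l = 109394/124073 (l = 109394/(103997 + 20076) = 109394/124073 ≈ 0.88169)
(124042 + 410542)*(238994 + l) = (124042 + 410542)*(238994 + 109394/124073) = 534584*(29652811956/124073) = 15851918826686304/124073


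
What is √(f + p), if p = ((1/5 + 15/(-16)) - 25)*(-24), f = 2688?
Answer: 3*√36730/10 ≈ 57.495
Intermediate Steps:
p = 6177/10 (p = ((1*(⅕) + 15*(-1/16)) - 25)*(-24) = ((⅕ - 15/16) - 25)*(-24) = (-59/80 - 25)*(-24) = -2059/80*(-24) = 6177/10 ≈ 617.70)
√(f + p) = √(2688 + 6177/10) = √(33057/10) = 3*√36730/10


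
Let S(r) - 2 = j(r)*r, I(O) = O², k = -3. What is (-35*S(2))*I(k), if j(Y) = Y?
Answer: -1890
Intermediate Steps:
S(r) = 2 + r² (S(r) = 2 + r*r = 2 + r²)
(-35*S(2))*I(k) = -35*(2 + 2²)*(-3)² = -35*(2 + 4)*9 = -35*6*9 = -210*9 = -1890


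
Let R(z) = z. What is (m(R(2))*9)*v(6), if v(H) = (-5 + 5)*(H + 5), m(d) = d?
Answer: 0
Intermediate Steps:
v(H) = 0 (v(H) = 0*(5 + H) = 0)
(m(R(2))*9)*v(6) = (2*9)*0 = 18*0 = 0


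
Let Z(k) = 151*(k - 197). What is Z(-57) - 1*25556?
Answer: -63910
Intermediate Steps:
Z(k) = -29747 + 151*k (Z(k) = 151*(-197 + k) = -29747 + 151*k)
Z(-57) - 1*25556 = (-29747 + 151*(-57)) - 1*25556 = (-29747 - 8607) - 25556 = -38354 - 25556 = -63910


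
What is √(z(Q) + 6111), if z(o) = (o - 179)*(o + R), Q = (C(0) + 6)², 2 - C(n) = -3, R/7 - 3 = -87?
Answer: √33197 ≈ 182.20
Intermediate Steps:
R = -588 (R = 21 + 7*(-87) = 21 - 609 = -588)
C(n) = 5 (C(n) = 2 - 1*(-3) = 2 + 3 = 5)
Q = 121 (Q = (5 + 6)² = 11² = 121)
z(o) = (-588 + o)*(-179 + o) (z(o) = (o - 179)*(o - 588) = (-179 + o)*(-588 + o) = (-588 + o)*(-179 + o))
√(z(Q) + 6111) = √((105252 + 121² - 767*121) + 6111) = √((105252 + 14641 - 92807) + 6111) = √(27086 + 6111) = √33197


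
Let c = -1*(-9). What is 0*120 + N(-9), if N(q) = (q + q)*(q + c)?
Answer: 0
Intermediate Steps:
c = 9
N(q) = 2*q*(9 + q) (N(q) = (q + q)*(q + 9) = (2*q)*(9 + q) = 2*q*(9 + q))
0*120 + N(-9) = 0*120 + 2*(-9)*(9 - 9) = 0 + 2*(-9)*0 = 0 + 0 = 0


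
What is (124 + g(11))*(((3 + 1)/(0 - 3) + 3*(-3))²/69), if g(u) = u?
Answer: 4805/23 ≈ 208.91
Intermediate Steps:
(124 + g(11))*(((3 + 1)/(0 - 3) + 3*(-3))²/69) = (124 + 11)*(((3 + 1)/(0 - 3) + 3*(-3))²/69) = 135*((4/(-3) - 9)²*(1/69)) = 135*((4*(-⅓) - 9)²*(1/69)) = 135*((-4/3 - 9)²*(1/69)) = 135*((-31/3)²*(1/69)) = 135*((961/9)*(1/69)) = 135*(961/621) = 4805/23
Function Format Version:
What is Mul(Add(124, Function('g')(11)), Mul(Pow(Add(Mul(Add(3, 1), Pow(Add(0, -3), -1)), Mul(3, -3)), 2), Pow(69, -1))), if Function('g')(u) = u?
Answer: Rational(4805, 23) ≈ 208.91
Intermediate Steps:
Mul(Add(124, Function('g')(11)), Mul(Pow(Add(Mul(Add(3, 1), Pow(Add(0, -3), -1)), Mul(3, -3)), 2), Pow(69, -1))) = Mul(Add(124, 11), Mul(Pow(Add(Mul(Add(3, 1), Pow(Add(0, -3), -1)), Mul(3, -3)), 2), Pow(69, -1))) = Mul(135, Mul(Pow(Add(Mul(4, Pow(-3, -1)), -9), 2), Rational(1, 69))) = Mul(135, Mul(Pow(Add(Mul(4, Rational(-1, 3)), -9), 2), Rational(1, 69))) = Mul(135, Mul(Pow(Add(Rational(-4, 3), -9), 2), Rational(1, 69))) = Mul(135, Mul(Pow(Rational(-31, 3), 2), Rational(1, 69))) = Mul(135, Mul(Rational(961, 9), Rational(1, 69))) = Mul(135, Rational(961, 621)) = Rational(4805, 23)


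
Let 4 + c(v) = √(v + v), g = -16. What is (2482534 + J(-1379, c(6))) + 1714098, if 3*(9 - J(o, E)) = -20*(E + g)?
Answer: 12589523/3 + 40*√3/3 ≈ 4.1965e+6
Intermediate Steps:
c(v) = -4 + √2*√v (c(v) = -4 + √(v + v) = -4 + √(2*v) = -4 + √2*√v)
J(o, E) = -293/3 + 20*E/3 (J(o, E) = 9 - (-20)*(E - 16)/3 = 9 - (-20)*(-16 + E)/3 = 9 - (320 - 20*E)/3 = 9 + (-320/3 + 20*E/3) = -293/3 + 20*E/3)
(2482534 + J(-1379, c(6))) + 1714098 = (2482534 + (-293/3 + 20*(-4 + √2*√6)/3)) + 1714098 = (2482534 + (-293/3 + 20*(-4 + 2*√3)/3)) + 1714098 = (2482534 + (-293/3 + (-80/3 + 40*√3/3))) + 1714098 = (2482534 + (-373/3 + 40*√3/3)) + 1714098 = (7447229/3 + 40*√3/3) + 1714098 = 12589523/3 + 40*√3/3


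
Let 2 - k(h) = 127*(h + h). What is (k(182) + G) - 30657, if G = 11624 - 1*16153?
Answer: -81412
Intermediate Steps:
k(h) = 2 - 254*h (k(h) = 2 - 127*(h + h) = 2 - 127*2*h = 2 - 254*h)
G = -4529 (G = 11624 - 16153 = -4529)
(k(182) + G) - 30657 = ((2 - 254*182) - 4529) - 30657 = ((2 - 46228) - 4529) - 30657 = (-46226 - 4529) - 30657 = -50755 - 30657 = -81412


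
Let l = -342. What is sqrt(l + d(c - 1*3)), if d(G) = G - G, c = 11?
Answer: 3*I*sqrt(38) ≈ 18.493*I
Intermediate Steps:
d(G) = 0
sqrt(l + d(c - 1*3)) = sqrt(-342 + 0) = sqrt(-342) = 3*I*sqrt(38)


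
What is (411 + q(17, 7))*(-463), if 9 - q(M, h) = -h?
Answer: -197701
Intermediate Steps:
q(M, h) = 9 + h (q(M, h) = 9 - (-1)*h = 9 + h)
(411 + q(17, 7))*(-463) = (411 + (9 + 7))*(-463) = (411 + 16)*(-463) = 427*(-463) = -197701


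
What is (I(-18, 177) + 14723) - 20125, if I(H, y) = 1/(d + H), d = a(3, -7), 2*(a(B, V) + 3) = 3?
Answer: -210680/39 ≈ -5402.1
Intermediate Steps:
a(B, V) = -3/2 (a(B, V) = -3 + (½)*3 = -3 + 3/2 = -3/2)
d = -3/2 ≈ -1.5000
I(H, y) = 1/(-3/2 + H)
(I(-18, 177) + 14723) - 20125 = (2/(-3 + 2*(-18)) + 14723) - 20125 = (2/(-3 - 36) + 14723) - 20125 = (2/(-39) + 14723) - 20125 = (2*(-1/39) + 14723) - 20125 = (-2/39 + 14723) - 20125 = 574195/39 - 20125 = -210680/39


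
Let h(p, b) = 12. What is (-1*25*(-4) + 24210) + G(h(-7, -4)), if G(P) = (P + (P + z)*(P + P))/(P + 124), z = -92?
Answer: 826063/34 ≈ 24296.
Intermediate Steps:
G(P) = (P + 2*P*(-92 + P))/(124 + P) (G(P) = (P + (P - 92)*(P + P))/(P + 124) = (P + (-92 + P)*(2*P))/(124 + P) = (P + 2*P*(-92 + P))/(124 + P))
(-1*25*(-4) + 24210) + G(h(-7, -4)) = (-1*25*(-4) + 24210) + 12*(-183 + 2*12)/(124 + 12) = (-25*(-4) + 24210) + 12*(-183 + 24)/136 = (100 + 24210) + 12*(1/136)*(-159) = 24310 - 477/34 = 826063/34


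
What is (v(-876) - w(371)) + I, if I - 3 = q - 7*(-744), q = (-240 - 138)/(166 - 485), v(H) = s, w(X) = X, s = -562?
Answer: 1365060/319 ≈ 4279.2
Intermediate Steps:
v(H) = -562
q = 378/319 (q = -378/(-319) = -378*(-1/319) = 378/319 ≈ 1.1850)
I = 1662687/319 (I = 3 + (378/319 - 7*(-744)) = 3 + (378/319 + 5208) = 3 + 1661730/319 = 1662687/319 ≈ 5212.2)
(v(-876) - w(371)) + I = (-562 - 1*371) + 1662687/319 = (-562 - 371) + 1662687/319 = -933 + 1662687/319 = 1365060/319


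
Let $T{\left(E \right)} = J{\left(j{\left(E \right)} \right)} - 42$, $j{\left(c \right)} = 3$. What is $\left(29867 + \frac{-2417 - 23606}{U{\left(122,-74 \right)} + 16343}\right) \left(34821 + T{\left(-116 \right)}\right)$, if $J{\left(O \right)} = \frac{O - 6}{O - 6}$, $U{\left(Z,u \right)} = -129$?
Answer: $\frac{8420890385850}{8107} \approx 1.0387 \cdot 10^{9}$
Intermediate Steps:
$J{\left(O \right)} = 1$ ($J{\left(O \right)} = \frac{-6 + O}{-6 + O} = 1$)
$T{\left(E \right)} = -41$ ($T{\left(E \right)} = 1 - 42 = -41$)
$\left(29867 + \frac{-2417 - 23606}{U{\left(122,-74 \right)} + 16343}\right) \left(34821 + T{\left(-116 \right)}\right) = \left(29867 + \frac{-2417 - 23606}{-129 + 16343}\right) \left(34821 - 41\right) = \left(29867 - \frac{26023}{16214}\right) 34780 = \frac{484237515}{16214} \cdot 34780 = \frac{8420890385850}{8107}$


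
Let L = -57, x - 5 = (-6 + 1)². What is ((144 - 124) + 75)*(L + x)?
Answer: -2565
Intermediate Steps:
x = 30 (x = 5 + (-6 + 1)² = 5 + (-5)² = 5 + 25 = 30)
((144 - 124) + 75)*(L + x) = ((144 - 124) + 75)*(-57 + 30) = (20 + 75)*(-27) = 95*(-27) = -2565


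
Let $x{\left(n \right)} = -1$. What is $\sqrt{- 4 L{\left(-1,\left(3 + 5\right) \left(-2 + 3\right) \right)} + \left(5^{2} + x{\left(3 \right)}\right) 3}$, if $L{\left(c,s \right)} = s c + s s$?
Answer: $2 i \sqrt{38} \approx 12.329 i$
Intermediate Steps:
$L{\left(c,s \right)} = s^{2} + c s$ ($L{\left(c,s \right)} = c s + s^{2} = s^{2} + c s$)
$\sqrt{- 4 L{\left(-1,\left(3 + 5\right) \left(-2 + 3\right) \right)} + \left(5^{2} + x{\left(3 \right)}\right) 3} = \sqrt{- 4 \left(3 + 5\right) \left(-2 + 3\right) \left(-1 + \left(3 + 5\right) \left(-2 + 3\right)\right) + \left(5^{2} - 1\right) 3} = \sqrt{- 4 \cdot 8 \cdot 1 \left(-1 + 8 \cdot 1\right) + \left(25 - 1\right) 3} = \sqrt{- 4 \cdot 8 \left(-1 + 8\right) + 24 \cdot 3} = \sqrt{- 4 \cdot 8 \cdot 7 + 72} = \sqrt{\left(-4\right) 56 + 72} = \sqrt{-224 + 72} = \sqrt{-152} = 2 i \sqrt{38}$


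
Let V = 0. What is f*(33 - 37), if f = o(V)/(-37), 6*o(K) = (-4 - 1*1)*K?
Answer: 0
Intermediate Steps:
o(K) = -5*K/6 (o(K) = ((-4 - 1*1)*K)/6 = ((-4 - 1)*K)/6 = (-5*K)/6 = -5*K/6)
f = 0 (f = -⅚*0/(-37) = 0*(-1/37) = 0)
f*(33 - 37) = 0*(33 - 37) = 0*(-4) = 0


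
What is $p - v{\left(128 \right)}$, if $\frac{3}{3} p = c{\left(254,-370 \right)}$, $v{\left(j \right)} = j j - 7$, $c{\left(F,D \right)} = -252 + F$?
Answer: $-16375$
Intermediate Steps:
$v{\left(j \right)} = -7 + j^{2}$ ($v{\left(j \right)} = j^{2} - 7 = -7 + j^{2}$)
$p = 2$ ($p = -252 + 254 = 2$)
$p - v{\left(128 \right)} = 2 - \left(-7 + 128^{2}\right) = 2 - \left(-7 + 16384\right) = 2 - 16377 = -16375$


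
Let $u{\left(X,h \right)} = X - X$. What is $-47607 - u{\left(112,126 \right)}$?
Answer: $-47607$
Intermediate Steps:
$u{\left(X,h \right)} = 0$
$-47607 - u{\left(112,126 \right)} = -47607 - 0 = -47607 + 0 = -47607$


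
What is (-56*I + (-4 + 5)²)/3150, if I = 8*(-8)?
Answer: 239/210 ≈ 1.1381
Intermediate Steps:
I = -64
(-56*I + (-4 + 5)²)/3150 = (-56*(-64) + (-4 + 5)²)/3150 = (3584 + 1²)*(1/3150) = (3584 + 1)*(1/3150) = 3585*(1/3150) = 239/210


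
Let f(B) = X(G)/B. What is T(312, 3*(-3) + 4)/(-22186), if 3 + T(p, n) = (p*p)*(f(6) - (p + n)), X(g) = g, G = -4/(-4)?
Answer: 29868387/22186 ≈ 1346.3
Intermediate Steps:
G = 1 (G = -4*(-1/4) = 1)
f(B) = 1/B
T(p, n) = -3 + p**2*(1/6 - n - p) (T(p, n) = -3 + (p*p)*(1/6 - (p + n)) = -3 + p**2*(1/6 - (n + p)) = -3 + p**2*(1/6 + (-n - p)) = -3 + p**2*(1/6 - n - p))
T(312, 3*(-3) + 4)/(-22186) = (-3 - 1*312**3 + (1/6)*312**2 - 1*(3*(-3) + 4)*312**2)/(-22186) = (-3 - 1*30371328 + (1/6)*97344 - 1*(-9 + 4)*97344)*(-1/22186) = (-3 - 30371328 + 16224 - 1*(-5)*97344)*(-1/22186) = (-3 - 30371328 + 16224 + 486720)*(-1/22186) = -29868387*(-1/22186) = 29868387/22186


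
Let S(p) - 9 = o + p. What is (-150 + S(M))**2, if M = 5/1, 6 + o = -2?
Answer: 20736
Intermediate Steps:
o = -8 (o = -6 - 2 = -8)
M = 5 (M = 5*1 = 5)
S(p) = 1 + p (S(p) = 9 + (-8 + p) = 1 + p)
(-150 + S(M))**2 = (-150 + (1 + 5))**2 = (-150 + 6)**2 = (-144)**2 = 20736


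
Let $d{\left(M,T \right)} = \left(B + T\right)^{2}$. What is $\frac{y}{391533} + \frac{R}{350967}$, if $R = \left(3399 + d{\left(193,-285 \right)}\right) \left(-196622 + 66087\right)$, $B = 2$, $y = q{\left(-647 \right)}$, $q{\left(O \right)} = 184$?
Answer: $- \frac{474107567026968}{15268351379} \approx -31052.0$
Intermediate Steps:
$y = 184$
$d{\left(M,T \right)} = \left(2 + T\right)^{2}$
$R = -10898106080$ ($R = \left(3399 + \left(2 - 285\right)^{2}\right) \left(-196622 + 66087\right) = \left(3399 + \left(-283\right)^{2}\right) \left(-130535\right) = \left(3399 + 80089\right) \left(-130535\right) = 83488 \left(-130535\right) = -10898106080$)
$\frac{y}{391533} + \frac{R}{350967} = \frac{184}{391533} - \frac{10898106080}{350967} = - \frac{474107567026968}{15268351379}$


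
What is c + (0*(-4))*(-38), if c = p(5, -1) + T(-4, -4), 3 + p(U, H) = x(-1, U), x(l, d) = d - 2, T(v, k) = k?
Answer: -4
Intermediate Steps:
x(l, d) = -2 + d
p(U, H) = -5 + U (p(U, H) = -3 + (-2 + U) = -5 + U)
c = -4 (c = (-5 + 5) - 4 = 0 - 4 = -4)
c + (0*(-4))*(-38) = -4 + (0*(-4))*(-38) = -4 + 0*(-38) = -4 + 0 = -4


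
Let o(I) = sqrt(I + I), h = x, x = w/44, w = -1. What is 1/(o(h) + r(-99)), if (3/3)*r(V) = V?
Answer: -2178/215623 - I*sqrt(22)/215623 ≈ -0.010101 - 2.1753e-5*I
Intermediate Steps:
r(V) = V
x = -1/44 ≈ -0.022727
h = -1/44 ≈ -0.022727
o(I) = sqrt(2)*sqrt(I) (o(I) = sqrt(2*I) = sqrt(2)*sqrt(I))
1/(o(h) + r(-99)) = 1/(sqrt(2)*sqrt(-1/44) - 99) = 1/(sqrt(2)*(I*sqrt(11)/22) - 99) = 1/(I*sqrt(22)/22 - 99) = 1/(-99 + I*sqrt(22)/22)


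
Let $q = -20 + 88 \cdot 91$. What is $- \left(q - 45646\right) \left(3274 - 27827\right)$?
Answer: $-924616874$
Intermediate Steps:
$q = 7988$ ($q = -20 + 8008 = 7988$)
$- \left(q - 45646\right) \left(3274 - 27827\right) = - \left(7988 - 45646\right) \left(3274 - 27827\right) = - \left(-37658\right) \left(-24553\right) = \left(-1\right) 924616874 = -924616874$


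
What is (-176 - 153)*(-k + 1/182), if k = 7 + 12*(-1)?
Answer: -42817/26 ≈ -1646.8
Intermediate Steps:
k = -5 (k = 7 - 12 = -5)
(-176 - 153)*(-k + 1/182) = (-176 - 153)*(-1*(-5) + 1/182) = -329*(5 + 1/182) = -329*911/182 = -42817/26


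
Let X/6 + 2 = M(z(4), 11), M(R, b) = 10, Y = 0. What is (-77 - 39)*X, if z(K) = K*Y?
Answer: -5568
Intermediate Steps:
z(K) = 0 (z(K) = K*0 = 0)
X = 48 (X = -12 + 6*10 = -12 + 60 = 48)
(-77 - 39)*X = (-77 - 39)*48 = -116*48 = -5568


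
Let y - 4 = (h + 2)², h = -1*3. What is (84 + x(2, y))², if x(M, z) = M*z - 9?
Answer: 7225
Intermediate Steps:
h = -3
y = 5 (y = 4 + (-3 + 2)² = 4 + (-1)² = 4 + 1 = 5)
x(M, z) = -9 + M*z
(84 + x(2, y))² = (84 + (-9 + 2*5))² = (84 + (-9 + 10))² = (84 + 1)² = 85² = 7225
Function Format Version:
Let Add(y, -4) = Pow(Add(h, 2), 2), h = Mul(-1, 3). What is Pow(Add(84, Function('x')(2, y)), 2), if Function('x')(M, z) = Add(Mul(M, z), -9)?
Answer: 7225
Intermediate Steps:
h = -3
y = 5 (y = Add(4, Pow(Add(-3, 2), 2)) = Add(4, Pow(-1, 2)) = Add(4, 1) = 5)
Function('x')(M, z) = Add(-9, Mul(M, z))
Pow(Add(84, Function('x')(2, y)), 2) = Pow(Add(84, Add(-9, Mul(2, 5))), 2) = Pow(Add(84, Add(-9, 10)), 2) = Pow(Add(84, 1), 2) = Pow(85, 2) = 7225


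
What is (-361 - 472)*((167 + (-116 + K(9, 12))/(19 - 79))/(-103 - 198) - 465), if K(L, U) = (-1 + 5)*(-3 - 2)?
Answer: 250139666/645 ≈ 3.8781e+5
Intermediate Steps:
K(L, U) = -20 (K(L, U) = 4*(-5) = -20)
(-361 - 472)*((167 + (-116 + K(9, 12))/(19 - 79))/(-103 - 198) - 465) = (-361 - 472)*((167 + (-116 - 20)/(19 - 79))/(-103 - 198) - 465) = -833*((167 - 136/(-60))/(-301) - 465) = -833*((167 - 136*(-1/60))*(-1/301) - 465) = -833*((167 + 34/15)*(-1/301) - 465) = -833*((2539/15)*(-1/301) - 465) = -833*(-2539/4515 - 465) = -833*(-2102014/4515) = 250139666/645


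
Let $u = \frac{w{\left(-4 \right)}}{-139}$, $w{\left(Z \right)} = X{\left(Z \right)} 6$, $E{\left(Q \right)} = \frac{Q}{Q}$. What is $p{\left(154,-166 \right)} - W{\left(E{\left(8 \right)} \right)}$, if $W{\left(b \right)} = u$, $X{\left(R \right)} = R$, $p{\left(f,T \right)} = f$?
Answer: $\frac{21382}{139} \approx 153.83$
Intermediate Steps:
$E{\left(Q \right)} = 1$
$w{\left(Z \right)} = 6 Z$ ($w{\left(Z \right)} = Z 6 = 6 Z$)
$u = \frac{24}{139}$ ($u = \frac{6 \left(-4\right)}{-139} = \left(-24\right) \left(- \frac{1}{139}\right) = \frac{24}{139} \approx 0.17266$)
$W{\left(b \right)} = \frac{24}{139}$
$p{\left(154,-166 \right)} - W{\left(E{\left(8 \right)} \right)} = 154 - \frac{24}{139} = \frac{21382}{139}$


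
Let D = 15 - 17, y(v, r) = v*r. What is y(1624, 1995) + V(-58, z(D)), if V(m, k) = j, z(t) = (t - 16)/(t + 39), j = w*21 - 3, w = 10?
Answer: 3240087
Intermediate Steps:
y(v, r) = r*v
D = -2
j = 207 (j = 10*21 - 3 = 210 - 3 = 207)
z(t) = (-16 + t)/(39 + t)
V(m, k) = 207
y(1624, 1995) + V(-58, z(D)) = 1995*1624 + 207 = 3239880 + 207 = 3240087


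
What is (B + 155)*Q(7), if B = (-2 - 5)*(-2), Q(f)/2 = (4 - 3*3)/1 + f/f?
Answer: -1352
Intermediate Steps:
Q(f) = -8 (Q(f) = 2*((4 - 3*3)/1 + f/f) = 2*((4 - 9)*1 + 1) = 2*(-5*1 + 1) = 2*(-5 + 1) = 2*(-4) = -8)
B = 14 (B = -7*(-2) = 14)
(B + 155)*Q(7) = (14 + 155)*(-8) = 169*(-8) = -1352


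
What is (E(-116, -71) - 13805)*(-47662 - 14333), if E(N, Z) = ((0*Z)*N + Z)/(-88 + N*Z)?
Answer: 2324465555315/2716 ≈ 8.5584e+8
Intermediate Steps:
E(N, Z) = Z/(-88 + N*Z) (E(N, Z) = (0*N + Z)/(-88 + N*Z) = (0 + Z)/(-88 + N*Z) = Z/(-88 + N*Z))
(E(-116, -71) - 13805)*(-47662 - 14333) = (-71/(-88 - 116*(-71)) - 13805)*(-47662 - 14333) = (-71/(-88 + 8236) - 13805)*(-61995) = (-71/8148 - 13805)*(-61995) = -112483211/8148*(-61995) = 2324465555315/2716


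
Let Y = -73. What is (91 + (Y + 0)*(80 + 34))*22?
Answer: -181082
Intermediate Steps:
(91 + (Y + 0)*(80 + 34))*22 = (91 + (-73 + 0)*(80 + 34))*22 = (91 - 73*114)*22 = (91 - 8322)*22 = -8231*22 = -181082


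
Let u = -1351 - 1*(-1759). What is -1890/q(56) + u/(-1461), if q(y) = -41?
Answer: 914854/19967 ≈ 45.818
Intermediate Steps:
u = 408 (u = -1351 + 1759 = 408)
-1890/q(56) + u/(-1461) = -1890/(-41) + 408/(-1461) = -1890*(-1/41) + 408*(-1/1461) = 1890/41 - 136/487 = 914854/19967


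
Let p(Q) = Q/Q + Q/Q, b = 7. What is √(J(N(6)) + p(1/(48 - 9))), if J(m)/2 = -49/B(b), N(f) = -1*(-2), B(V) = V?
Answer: 2*I*√3 ≈ 3.4641*I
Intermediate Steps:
N(f) = 2
p(Q) = 2 (p(Q) = 1 + 1 = 2)
J(m) = -14 (J(m) = 2*(-49/7) = 2*(-49*⅐) = 2*(-7) = -14)
√(J(N(6)) + p(1/(48 - 9))) = √(-14 + 2) = √(-12) = 2*I*√3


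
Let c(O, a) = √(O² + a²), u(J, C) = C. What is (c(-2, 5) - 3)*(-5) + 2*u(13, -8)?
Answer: -1 - 5*√29 ≈ -27.926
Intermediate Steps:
(c(-2, 5) - 3)*(-5) + 2*u(13, -8) = (√((-2)² + 5²) - 3)*(-5) + 2*(-8) = (√(4 + 25) - 3)*(-5) - 16 = (√29 - 3)*(-5) - 16 = (-3 + √29)*(-5) - 16 = (15 - 5*√29) - 16 = -1 - 5*√29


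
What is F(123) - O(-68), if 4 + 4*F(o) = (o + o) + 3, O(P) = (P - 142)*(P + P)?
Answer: -113995/4 ≈ -28499.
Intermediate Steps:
O(P) = 2*P*(-142 + P) (O(P) = (-142 + P)*(2*P) = 2*P*(-142 + P))
F(o) = -1/4 + o/2 (F(o) = -1 + ((o + o) + 3)/4 = -1 + (2*o + 3)/4 = -1 + (3 + 2*o)/4 = -1 + (3/4 + o/2) = -1/4 + o/2)
F(123) - O(-68) = (-1/4 + (1/2)*123) - 2*(-68)*(-142 - 68) = (-1/4 + 123/2) - 2*(-68)*(-210) = 245/4 - 1*28560 = 245/4 - 28560 = -113995/4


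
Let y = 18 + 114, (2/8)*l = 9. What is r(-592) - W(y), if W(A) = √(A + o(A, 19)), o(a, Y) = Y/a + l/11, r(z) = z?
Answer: -592 - 5*√195/6 ≈ -603.64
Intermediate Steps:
l = 36 (l = 4*9 = 36)
y = 132
o(a, Y) = 36/11 + Y/a (o(a, Y) = Y/a + 36/11 = 36/11 + Y/a)
W(A) = √(36/11 + A + 19/A) (W(A) = √(A + (36/11 + 19/A)) = √(36/11 + A + 19/A))
r(-592) - W(y) = -592 - √(396 + 121*132 + 2299/132)/11 = -592 - √(396 + 15972 + 2299*(1/132))/11 = -592 - √(396 + 15972 + 209/12)/11 = -592 - √(196625/12)/11 = -592 - 55*√195/6/11 = -592 - 5*√195/6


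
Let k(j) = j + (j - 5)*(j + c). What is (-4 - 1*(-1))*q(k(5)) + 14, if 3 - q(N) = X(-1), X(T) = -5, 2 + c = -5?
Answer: -10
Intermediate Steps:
c = -7 (c = -2 - 5 = -7)
k(j) = j + (-7 + j)*(-5 + j) (k(j) = j + (j - 5)*(j - 7) = j + (-5 + j)*(-7 + j) = j + (-7 + j)*(-5 + j))
q(N) = 8 (q(N) = 3 - 1*(-5) = 3 + 5 = 8)
(-4 - 1*(-1))*q(k(5)) + 14 = (-4 - 1*(-1))*8 + 14 = (-4 + 1)*8 + 14 = -3*8 + 14 = -24 + 14 = -10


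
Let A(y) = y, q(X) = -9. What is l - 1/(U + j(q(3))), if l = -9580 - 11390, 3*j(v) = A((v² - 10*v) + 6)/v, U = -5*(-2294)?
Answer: -2163495879/103171 ≈ -20970.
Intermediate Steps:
U = 11470
j(v) = (6 + v² - 10*v)/(3*v) (j(v) = (((v² - 10*v) + 6)/v)/3 = ((6 + v² - 10*v)/v)/3 = (6 + v² - 10*v)/(3*v))
l = -20970
l - 1/(U + j(q(3))) = -20970 - 1/(11470 + (-10/3 + 2/(-9) + (⅓)*(-9))) = -20970 - 1/(11470 + (-10/3 + 2*(-⅑) - 3)) = -20970 - 1/(11470 + (-10/3 - 2/9 - 3)) = -20970 - 1/(11470 - 59/9) = -20970 - 1/103171/9 = -20970 - 1*9/103171 = -20970 - 9/103171 = -2163495879/103171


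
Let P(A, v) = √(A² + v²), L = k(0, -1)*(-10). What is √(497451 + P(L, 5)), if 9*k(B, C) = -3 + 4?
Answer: √(4477059 + 5*√85)/3 ≈ 705.31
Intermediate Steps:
k(B, C) = ⅑ (k(B, C) = (-3 + 4)/9 = (⅑)*1 = ⅑)
L = -10/9 (L = (⅑)*(-10) = -10/9 ≈ -1.1111)
√(497451 + P(L, 5)) = √(497451 + √((-10/9)² + 5²)) = √(497451 + √(100/81 + 25)) = √(497451 + √(2125/81)) = √(497451 + 5*√85/9)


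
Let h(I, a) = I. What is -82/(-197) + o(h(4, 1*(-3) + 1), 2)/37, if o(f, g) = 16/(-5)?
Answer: 12018/36445 ≈ 0.32976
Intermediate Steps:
o(f, g) = -16/5 (o(f, g) = 16*(-⅕) = -16/5)
-82/(-197) + o(h(4, 1*(-3) + 1), 2)/37 = -82/(-197) - 16/5/37 = -82*(-1/197) - 16/5*1/37 = 82/197 - 16/185 = 12018/36445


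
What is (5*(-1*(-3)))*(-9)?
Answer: -135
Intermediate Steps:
(5*(-1*(-3)))*(-9) = (5*3)*(-9) = 15*(-9) = -135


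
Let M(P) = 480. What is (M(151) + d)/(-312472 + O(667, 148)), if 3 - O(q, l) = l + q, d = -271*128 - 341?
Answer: 34549/313284 ≈ 0.11028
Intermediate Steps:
d = -35029 (d = -34688 - 341 = -35029)
O(q, l) = 3 - l - q (O(q, l) = 3 - (l + q) = 3 + (-l - q) = 3 - l - q)
(M(151) + d)/(-312472 + O(667, 148)) = (480 - 35029)/(-312472 + (3 - 1*148 - 1*667)) = -34549/(-312472 + (3 - 148 - 667)) = -34549/(-312472 - 812) = -34549/(-313284) = -34549*(-1/313284) = 34549/313284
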